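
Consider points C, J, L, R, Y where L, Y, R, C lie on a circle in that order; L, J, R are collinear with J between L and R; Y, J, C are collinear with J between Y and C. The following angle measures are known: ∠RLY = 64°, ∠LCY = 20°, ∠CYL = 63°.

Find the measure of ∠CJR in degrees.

1. ∠RCY = 64°  [same arc YR]
2. ∠CRL = 63°  [same arc LC]
3. ∠CJR = 53°  [△RJC]

∠CJR = 53°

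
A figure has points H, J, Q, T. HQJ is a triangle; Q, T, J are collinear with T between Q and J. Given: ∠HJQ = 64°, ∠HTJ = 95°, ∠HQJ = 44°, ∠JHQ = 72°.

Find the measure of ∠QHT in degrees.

1. ∠HTQ = 85°  [linear pair at T on QJ]
2. ∠HQT = 44°  [T on ray QJ]
3. ∠QHT = 51°  [△HQT]

∠QHT = 51°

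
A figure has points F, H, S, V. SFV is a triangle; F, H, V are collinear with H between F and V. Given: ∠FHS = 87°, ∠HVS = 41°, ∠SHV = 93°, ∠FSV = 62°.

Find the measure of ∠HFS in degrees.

∠HFS = 77°

1. ∠FVS = 41°  [H on ray VF]
2. ∠SFV = 77°  [△SFV]
3. ∠HFS = 77°  [H on ray FV]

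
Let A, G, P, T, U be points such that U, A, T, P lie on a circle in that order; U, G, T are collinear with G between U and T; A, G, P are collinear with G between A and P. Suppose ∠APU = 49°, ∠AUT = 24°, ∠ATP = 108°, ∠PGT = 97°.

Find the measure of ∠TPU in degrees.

∠TPU = 73°

1. ∠ATU = 49°  [same arc UA]
2. ∠TAU = 107°  [△UAT]
3. ∠TPU = 73°  [cyclic UATP, opposite ∠A+∠P]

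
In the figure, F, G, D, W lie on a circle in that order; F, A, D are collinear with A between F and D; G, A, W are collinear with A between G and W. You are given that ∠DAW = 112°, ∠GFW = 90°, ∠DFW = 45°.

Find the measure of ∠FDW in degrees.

∠FDW = 23°

1. ∠GDW = 90°  [cyclic FGDW, opposite ∠F+∠D]
2. ∠DGW = 45°  [same arc DW]
3. ∠DWG = 45°  [△GDW]
4. ∠FDW = 23°  [△DAW]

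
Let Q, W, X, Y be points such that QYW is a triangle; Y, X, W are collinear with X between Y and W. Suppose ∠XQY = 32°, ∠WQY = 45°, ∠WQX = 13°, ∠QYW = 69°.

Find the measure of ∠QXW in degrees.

1. ∠QWY = 66°  [△QYW]
2. ∠QWX = 66°  [X on ray WY]
3. ∠QXW = 101°  [△QXW]

∠QXW = 101°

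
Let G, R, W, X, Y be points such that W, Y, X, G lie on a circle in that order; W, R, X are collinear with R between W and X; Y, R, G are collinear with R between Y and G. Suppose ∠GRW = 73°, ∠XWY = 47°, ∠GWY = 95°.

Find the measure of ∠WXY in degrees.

∠WXY = 59°

1. ∠XRY = 73°  [vertical angles at R]
2. ∠XGY = 47°  [same arc YX]
3. ∠GXY = 85°  [cyclic WYXG, opposite ∠W+∠X]
4. ∠GYX = 48°  [△YXG]
5. ∠WXY = 59°  [△YRX]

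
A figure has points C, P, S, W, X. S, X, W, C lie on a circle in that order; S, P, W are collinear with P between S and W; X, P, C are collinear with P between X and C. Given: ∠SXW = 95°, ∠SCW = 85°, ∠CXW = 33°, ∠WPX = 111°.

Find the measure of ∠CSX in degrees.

1. ∠CSW = 33°  [same arc WC]
2. ∠SWX = 36°  [△XPW]
3. ∠CPS = 111°  [vertical angles at P]
4. ∠SPX = 69°  [linear pair at P on SW]
5. ∠SCX = 36°  [△SPC]
6. ∠WSX = 49°  [△SXW]
7. ∠CXS = 62°  [△SPX]
8. ∠CSX = 82°  [△SXC]

∠CSX = 82°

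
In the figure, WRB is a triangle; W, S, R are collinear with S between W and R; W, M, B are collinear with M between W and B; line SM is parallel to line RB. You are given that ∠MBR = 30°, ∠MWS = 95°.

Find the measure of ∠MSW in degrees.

1. ∠RBW = 30°  [M on ray BW]
2. ∠BWR = 95°  [S on WR, M on WB]
3. ∠BRW = 55°  [△WRB]
4. ∠MSW = 55°  [SM∥RB, corresponding at S]

∠MSW = 55°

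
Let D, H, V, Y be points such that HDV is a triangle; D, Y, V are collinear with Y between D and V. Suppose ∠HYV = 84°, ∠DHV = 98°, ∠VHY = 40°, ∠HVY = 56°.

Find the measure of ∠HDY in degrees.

1. ∠DVH = 56°  [Y on ray VD]
2. ∠HDV = 26°  [△HDV]
3. ∠HDY = 26°  [Y on ray DV]

∠HDY = 26°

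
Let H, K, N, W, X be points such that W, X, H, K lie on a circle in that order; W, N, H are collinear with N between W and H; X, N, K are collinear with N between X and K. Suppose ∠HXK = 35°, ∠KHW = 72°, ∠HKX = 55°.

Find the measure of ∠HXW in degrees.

1. ∠HWK = 35°  [same arc HK]
2. ∠HKW = 73°  [△WHK]
3. ∠HXW = 107°  [cyclic WXHK, opposite ∠X+∠K]

∠HXW = 107°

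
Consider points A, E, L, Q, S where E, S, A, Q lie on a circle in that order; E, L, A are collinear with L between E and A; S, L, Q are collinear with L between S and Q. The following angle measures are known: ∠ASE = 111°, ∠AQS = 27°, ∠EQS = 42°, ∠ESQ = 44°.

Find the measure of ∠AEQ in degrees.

∠AEQ = 67°

1. ∠AQE = 69°  [cyclic ESAQ, opposite ∠S+∠Q]
2. ∠EAQ = 44°  [same arc EQ]
3. ∠AEQ = 67°  [△EAQ]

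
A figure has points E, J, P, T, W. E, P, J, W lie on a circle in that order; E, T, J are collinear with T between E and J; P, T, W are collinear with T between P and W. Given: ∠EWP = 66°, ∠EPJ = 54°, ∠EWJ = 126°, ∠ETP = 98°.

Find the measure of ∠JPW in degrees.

1. ∠EJP = 66°  [same arc EP]
2. ∠JTP = 82°  [linear pair at T on EJ]
3. ∠JPW = 32°  [△PTJ]

∠JPW = 32°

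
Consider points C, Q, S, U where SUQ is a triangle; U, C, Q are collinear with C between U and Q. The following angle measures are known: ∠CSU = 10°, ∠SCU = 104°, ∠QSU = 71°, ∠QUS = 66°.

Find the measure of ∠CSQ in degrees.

1. ∠QCS = 76°  [linear pair at C on UQ]
2. ∠SQU = 43°  [△SUQ]
3. ∠CQS = 43°  [C on ray QU]
4. ∠CSQ = 61°  [△SCQ]

∠CSQ = 61°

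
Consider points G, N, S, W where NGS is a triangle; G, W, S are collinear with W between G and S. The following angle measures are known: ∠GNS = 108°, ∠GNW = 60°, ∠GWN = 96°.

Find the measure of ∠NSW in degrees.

1. ∠NGW = 24°  [△NGW]
2. ∠NGS = 24°  [W on ray GS]
3. ∠GSN = 48°  [△NGS]
4. ∠NSW = 48°  [W on ray SG]

∠NSW = 48°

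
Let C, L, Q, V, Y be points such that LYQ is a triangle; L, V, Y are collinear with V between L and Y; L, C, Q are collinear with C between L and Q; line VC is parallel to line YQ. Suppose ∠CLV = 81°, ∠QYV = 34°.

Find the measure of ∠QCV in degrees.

1. ∠QLY = 81°  [V on LY, C on LQ]
2. ∠LYQ = 34°  [V on ray YL]
3. ∠LQY = 65°  [△LYQ]
4. ∠LCV = 65°  [VC∥YQ, corresponding at C]
5. ∠QCV = 115°  [linear pair at C on LQ]

∠QCV = 115°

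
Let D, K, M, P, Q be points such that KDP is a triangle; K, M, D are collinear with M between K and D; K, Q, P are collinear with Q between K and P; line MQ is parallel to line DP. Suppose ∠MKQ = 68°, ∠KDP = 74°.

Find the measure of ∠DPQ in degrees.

∠DPQ = 38°

1. ∠DKP = 68°  [M on KD, Q on KP]
2. ∠DPK = 38°  [△KDP]
3. ∠DPQ = 38°  [Q on ray PK]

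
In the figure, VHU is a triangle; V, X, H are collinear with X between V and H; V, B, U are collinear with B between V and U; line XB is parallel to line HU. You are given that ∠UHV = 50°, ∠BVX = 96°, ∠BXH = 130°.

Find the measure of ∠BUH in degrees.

∠BUH = 34°

1. ∠BXV = 50°  [XB∥HU, corresponding at X]
2. ∠VBX = 34°  [△VXB]
3. ∠UBX = 146°  [linear pair at B on VU]
4. ∠BUH = 34°  [XB∥HU, co-interior at U–B]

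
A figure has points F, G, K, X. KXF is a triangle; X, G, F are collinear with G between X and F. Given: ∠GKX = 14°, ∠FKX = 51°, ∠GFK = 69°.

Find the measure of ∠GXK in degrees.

∠GXK = 60°

1. ∠KFX = 69°  [G on ray FX]
2. ∠FXK = 60°  [△KXF]
3. ∠GXK = 60°  [G on ray XF]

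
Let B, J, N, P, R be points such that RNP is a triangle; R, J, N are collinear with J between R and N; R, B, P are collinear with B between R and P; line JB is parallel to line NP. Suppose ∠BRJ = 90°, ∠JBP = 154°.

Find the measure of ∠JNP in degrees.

∠JNP = 64°

1. ∠JBR = 26°  [linear pair at B on RP]
2. ∠BJR = 64°  [△RJB]
3. ∠BJN = 116°  [linear pair at J on RN]
4. ∠JNP = 64°  [JB∥NP, co-interior at N–J]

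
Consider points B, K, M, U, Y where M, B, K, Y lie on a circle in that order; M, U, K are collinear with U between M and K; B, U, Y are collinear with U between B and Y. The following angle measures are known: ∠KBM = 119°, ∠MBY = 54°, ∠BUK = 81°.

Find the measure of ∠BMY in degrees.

∠BMY = 92°

1. ∠KYM = 61°  [cyclic MBKY, opposite ∠B+∠Y]
2. ∠MKY = 54°  [same arc MY]
3. ∠MUY = 81°  [vertical angles at U]
4. ∠KMY = 65°  [△MKY]
5. ∠BYM = 34°  [△MUY]
6. ∠BMY = 92°  [△MBY]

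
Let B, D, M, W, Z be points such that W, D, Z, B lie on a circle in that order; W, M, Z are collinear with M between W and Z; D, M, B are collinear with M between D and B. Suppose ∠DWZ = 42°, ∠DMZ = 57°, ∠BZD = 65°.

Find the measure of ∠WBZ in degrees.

∠WBZ = 92°

1. ∠DBZ = 42°  [same arc DZ]
2. ∠BMW = 57°  [vertical angles at M]
3. ∠BDZ = 73°  [△DZB]
4. ∠BMZ = 123°  [linear pair at M on WZ]
5. ∠BWZ = 73°  [same arc ZB]
6. ∠BZW = 15°  [△ZMB]
7. ∠WBZ = 92°  [△WZB]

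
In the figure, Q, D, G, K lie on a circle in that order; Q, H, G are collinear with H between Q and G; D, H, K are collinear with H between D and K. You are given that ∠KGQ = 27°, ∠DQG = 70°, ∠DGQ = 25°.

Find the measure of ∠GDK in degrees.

∠GDK = 58°

1. ∠KDQ = 27°  [same arc QK]
2. ∠DHQ = 83°  [△QHD]
3. ∠DHG = 97°  [linear pair at H on QG]
4. ∠GDK = 58°  [△DHG]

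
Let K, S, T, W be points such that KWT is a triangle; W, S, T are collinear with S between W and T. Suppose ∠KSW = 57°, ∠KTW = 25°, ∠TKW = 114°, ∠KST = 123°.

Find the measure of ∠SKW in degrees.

∠SKW = 82°

1. ∠KWT = 41°  [△KWT]
2. ∠KWS = 41°  [S on ray WT]
3. ∠SKW = 82°  [△KWS]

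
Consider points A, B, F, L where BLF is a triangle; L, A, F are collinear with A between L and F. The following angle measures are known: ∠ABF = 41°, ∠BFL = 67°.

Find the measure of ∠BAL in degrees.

∠BAL = 108°

1. ∠AFB = 67°  [A on ray FL]
2. ∠BAF = 72°  [△BAF]
3. ∠BAL = 108°  [linear pair at A on LF]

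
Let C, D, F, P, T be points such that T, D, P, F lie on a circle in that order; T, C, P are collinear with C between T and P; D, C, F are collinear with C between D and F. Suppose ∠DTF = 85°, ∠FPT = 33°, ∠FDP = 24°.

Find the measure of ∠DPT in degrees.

1. ∠FDT = 33°  [same arc TF]
2. ∠DFT = 62°  [△TDF]
3. ∠DPT = 62°  [same arc TD]

∠DPT = 62°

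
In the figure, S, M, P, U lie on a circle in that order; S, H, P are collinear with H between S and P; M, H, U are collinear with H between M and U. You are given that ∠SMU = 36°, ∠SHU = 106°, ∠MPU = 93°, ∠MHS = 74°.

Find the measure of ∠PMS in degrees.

∠PMS = 53°

1. ∠MSP = 70°  [△SHM]
2. ∠MSU = 87°  [cyclic SMPU, opposite ∠S+∠P]
3. ∠MUS = 57°  [△SMU]
4. ∠MPS = 57°  [same arc SM]
5. ∠PMS = 53°  [△SMP]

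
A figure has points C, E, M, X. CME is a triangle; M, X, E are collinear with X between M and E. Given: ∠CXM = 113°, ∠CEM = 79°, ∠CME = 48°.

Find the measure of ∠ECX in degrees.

∠ECX = 34°

1. ∠CXE = 67°  [linear pair at X on ME]
2. ∠CEX = 79°  [X on ray EM]
3. ∠ECX = 34°  [△CXE]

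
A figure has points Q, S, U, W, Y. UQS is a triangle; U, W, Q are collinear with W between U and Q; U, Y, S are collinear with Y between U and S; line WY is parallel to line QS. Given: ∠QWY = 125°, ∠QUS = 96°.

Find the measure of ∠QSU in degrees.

∠QSU = 29°

1. ∠UWY = 55°  [linear pair at W on UQ]
2. ∠WUY = 96°  [W on UQ, Y on US]
3. ∠UYW = 29°  [△UWY]
4. ∠QSU = 29°  [WY∥QS, corresponding at Y]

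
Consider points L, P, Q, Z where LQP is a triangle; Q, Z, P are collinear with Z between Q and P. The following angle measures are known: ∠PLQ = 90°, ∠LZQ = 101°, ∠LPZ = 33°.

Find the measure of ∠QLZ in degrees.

∠QLZ = 22°

1. ∠LPQ = 33°  [Z on ray PQ]
2. ∠LQP = 57°  [△LQP]
3. ∠LQZ = 57°  [Z on ray QP]
4. ∠QLZ = 22°  [△LQZ]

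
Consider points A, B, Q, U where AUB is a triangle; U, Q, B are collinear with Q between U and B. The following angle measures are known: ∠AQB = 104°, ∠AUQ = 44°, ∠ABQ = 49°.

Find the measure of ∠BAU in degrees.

∠BAU = 87°

1. ∠AUB = 44°  [Q on ray UB]
2. ∠ABU = 49°  [Q on ray BU]
3. ∠BAU = 87°  [△AUB]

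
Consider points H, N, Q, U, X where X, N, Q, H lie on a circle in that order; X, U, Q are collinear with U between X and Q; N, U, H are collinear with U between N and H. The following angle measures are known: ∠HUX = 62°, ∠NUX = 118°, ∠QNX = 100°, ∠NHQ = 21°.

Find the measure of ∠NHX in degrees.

1. ∠HUQ = 118°  [linear pair at U on XQ]
2. ∠QHX = 80°  [cyclic XNQH, opposite ∠N+∠H]
3. ∠HQX = 41°  [△QUH]
4. ∠HXQ = 59°  [△XQH]
5. ∠NHX = 59°  [△XUH]

∠NHX = 59°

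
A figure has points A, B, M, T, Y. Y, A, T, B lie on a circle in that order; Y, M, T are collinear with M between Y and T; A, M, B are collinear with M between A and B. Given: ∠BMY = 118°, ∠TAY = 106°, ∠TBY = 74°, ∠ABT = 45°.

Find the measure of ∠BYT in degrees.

∠BYT = 33°

1. ∠BMT = 62°  [linear pair at M on YT]
2. ∠BTY = 73°  [△TMB]
3. ∠BYT = 33°  [△YTB]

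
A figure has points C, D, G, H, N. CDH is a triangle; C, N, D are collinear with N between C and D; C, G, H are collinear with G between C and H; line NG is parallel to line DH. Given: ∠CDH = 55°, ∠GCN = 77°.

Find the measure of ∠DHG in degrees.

∠DHG = 48°

1. ∠CNG = 55°  [NG∥DH, corresponding at N]
2. ∠CGN = 48°  [△CNG]
3. ∠HGN = 132°  [linear pair at G on CH]
4. ∠DHG = 48°  [NG∥DH, co-interior at H–G]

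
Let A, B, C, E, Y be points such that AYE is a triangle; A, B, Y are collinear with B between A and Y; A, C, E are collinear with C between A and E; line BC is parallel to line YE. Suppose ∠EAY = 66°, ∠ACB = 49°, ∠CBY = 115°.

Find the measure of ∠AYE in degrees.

∠AYE = 65°

1. ∠BAC = 66°  [B on AY, C on AE]
2. ∠ABC = 65°  [△ABC]
3. ∠AYE = 65°  [BC∥YE, corresponding at B]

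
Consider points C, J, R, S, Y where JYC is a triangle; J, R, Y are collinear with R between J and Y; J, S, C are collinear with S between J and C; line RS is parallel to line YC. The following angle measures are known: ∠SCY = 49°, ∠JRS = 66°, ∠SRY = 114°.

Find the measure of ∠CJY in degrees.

1. ∠JCY = 49°  [S on ray CJ]
2. ∠CYJ = 66°  [RS∥YC, corresponding at R]
3. ∠CJY = 65°  [△JYC]

∠CJY = 65°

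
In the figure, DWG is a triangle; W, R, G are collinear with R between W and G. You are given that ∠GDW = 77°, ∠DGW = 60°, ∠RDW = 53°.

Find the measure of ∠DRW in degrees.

1. ∠DWG = 43°  [△DWG]
2. ∠DWR = 43°  [R on ray WG]
3. ∠DRW = 84°  [△DWR]

∠DRW = 84°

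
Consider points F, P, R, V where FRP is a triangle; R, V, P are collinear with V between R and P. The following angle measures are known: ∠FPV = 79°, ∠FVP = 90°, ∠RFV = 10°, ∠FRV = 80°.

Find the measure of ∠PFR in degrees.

∠PFR = 21°

1. ∠FPR = 79°  [V on ray PR]
2. ∠FRP = 80°  [V on ray RP]
3. ∠PFR = 21°  [△FRP]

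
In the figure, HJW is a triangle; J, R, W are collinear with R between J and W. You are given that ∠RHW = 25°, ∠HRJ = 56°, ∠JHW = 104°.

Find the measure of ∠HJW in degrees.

1. ∠HRW = 124°  [linear pair at R on JW]
2. ∠HWR = 31°  [△HRW]
3. ∠HWJ = 31°  [R on ray WJ]
4. ∠HJW = 45°  [△HJW]

∠HJW = 45°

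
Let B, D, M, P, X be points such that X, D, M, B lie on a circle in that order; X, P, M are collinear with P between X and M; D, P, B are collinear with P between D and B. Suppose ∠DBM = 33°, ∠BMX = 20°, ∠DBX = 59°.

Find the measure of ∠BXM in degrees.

1. ∠BPM = 127°  [△MPB]
2. ∠BPX = 53°  [linear pair at P on XM]
3. ∠BXM = 68°  [△XPB]

∠BXM = 68°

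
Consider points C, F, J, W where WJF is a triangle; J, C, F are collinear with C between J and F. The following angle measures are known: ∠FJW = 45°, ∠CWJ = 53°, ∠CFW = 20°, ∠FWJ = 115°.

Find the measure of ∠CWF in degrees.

∠CWF = 62°

1. ∠CJW = 45°  [C on ray JF]
2. ∠JCW = 82°  [△WJC]
3. ∠FCW = 98°  [linear pair at C on JF]
4. ∠CWF = 62°  [△WCF]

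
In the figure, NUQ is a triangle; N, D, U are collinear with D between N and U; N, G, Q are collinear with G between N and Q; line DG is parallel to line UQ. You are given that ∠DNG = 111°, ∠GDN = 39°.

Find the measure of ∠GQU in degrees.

∠GQU = 30°

1. ∠DGN = 30°  [△NDG]
2. ∠DGQ = 150°  [linear pair at G on NQ]
3. ∠GQU = 30°  [DG∥UQ, co-interior at Q–G]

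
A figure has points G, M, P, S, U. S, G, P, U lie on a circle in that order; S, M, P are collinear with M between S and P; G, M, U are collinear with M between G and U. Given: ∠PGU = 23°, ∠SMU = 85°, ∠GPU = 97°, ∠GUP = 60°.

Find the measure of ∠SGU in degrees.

1. ∠PSU = 23°  [same arc PU]
2. ∠GUS = 72°  [△SMU]
3. ∠GSU = 83°  [cyclic SGPU, opposite ∠S+∠P]
4. ∠SGU = 25°  [△SGU]

∠SGU = 25°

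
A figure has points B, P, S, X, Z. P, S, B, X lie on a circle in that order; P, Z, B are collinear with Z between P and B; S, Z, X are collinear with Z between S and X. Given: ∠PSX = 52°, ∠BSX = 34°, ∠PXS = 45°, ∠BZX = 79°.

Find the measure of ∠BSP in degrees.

∠BSP = 86°

1. ∠PBX = 52°  [same arc PX]
2. ∠BPX = 34°  [same arc BX]
3. ∠BXP = 94°  [△PBX]
4. ∠BSP = 86°  [cyclic PSBX, opposite ∠S+∠X]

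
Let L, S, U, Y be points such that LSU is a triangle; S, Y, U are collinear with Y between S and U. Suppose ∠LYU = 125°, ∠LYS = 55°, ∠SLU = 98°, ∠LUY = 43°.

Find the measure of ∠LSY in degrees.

∠LSY = 39°

1. ∠LUS = 43°  [Y on ray US]
2. ∠LSU = 39°  [△LSU]
3. ∠LSY = 39°  [Y on ray SU]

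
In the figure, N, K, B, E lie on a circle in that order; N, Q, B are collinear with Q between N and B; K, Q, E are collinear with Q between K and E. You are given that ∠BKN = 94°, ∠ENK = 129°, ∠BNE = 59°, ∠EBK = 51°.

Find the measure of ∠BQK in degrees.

∠BQK = 105°

1. ∠BEN = 86°  [cyclic NKBE, opposite ∠K+∠E]
2. ∠BKE = 59°  [same arc BE]
3. ∠EBN = 35°  [△NBE]
4. ∠BEK = 70°  [△KBE]
5. ∠EKN = 35°  [same arc NE]
6. ∠BNK = 70°  [same arc KB]
7. ∠KQN = 75°  [△NQK]
8. ∠BQK = 105°  [linear pair at Q on NB]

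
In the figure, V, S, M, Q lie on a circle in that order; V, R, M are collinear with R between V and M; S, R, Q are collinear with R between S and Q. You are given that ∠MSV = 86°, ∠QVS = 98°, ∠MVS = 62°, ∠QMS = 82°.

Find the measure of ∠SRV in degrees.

∠SRV = 68°

1. ∠SMV = 32°  [△VSM]
2. ∠MQS = 62°  [same arc SM]
3. ∠MSQ = 36°  [△SMQ]
4. ∠MRS = 112°  [△SRM]
5. ∠SRV = 68°  [linear pair at R on VM]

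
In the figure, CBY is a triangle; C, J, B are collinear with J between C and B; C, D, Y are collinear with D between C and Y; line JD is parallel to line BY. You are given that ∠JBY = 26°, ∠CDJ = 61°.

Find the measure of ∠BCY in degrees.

1. ∠CBY = 26°  [J on ray BC]
2. ∠BYC = 61°  [JD∥BY, corresponding at D]
3. ∠BCY = 93°  [△CBY]

∠BCY = 93°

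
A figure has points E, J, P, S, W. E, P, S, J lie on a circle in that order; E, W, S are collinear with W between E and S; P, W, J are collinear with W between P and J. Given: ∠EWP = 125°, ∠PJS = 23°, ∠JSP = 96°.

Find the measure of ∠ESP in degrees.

∠ESP = 64°

1. ∠PWS = 55°  [linear pair at W on ES]
2. ∠JPS = 61°  [△PSJ]
3. ∠ESP = 64°  [△PWS]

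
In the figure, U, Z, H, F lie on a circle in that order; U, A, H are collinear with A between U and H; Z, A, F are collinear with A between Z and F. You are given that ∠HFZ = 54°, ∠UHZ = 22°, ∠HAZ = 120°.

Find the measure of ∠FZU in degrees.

∠FZU = 66°

1. ∠HUZ = 54°  [same arc ZH]
2. ∠UAZ = 60°  [linear pair at A on UH]
3. ∠FZU = 66°  [△UAZ]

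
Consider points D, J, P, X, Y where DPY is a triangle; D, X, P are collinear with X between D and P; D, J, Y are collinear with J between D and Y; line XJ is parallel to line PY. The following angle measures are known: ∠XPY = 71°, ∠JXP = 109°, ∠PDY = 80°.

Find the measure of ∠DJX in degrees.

1. ∠DXJ = 71°  [linear pair at X on DP]
2. ∠JDX = 80°  [X on DP, J on DY]
3. ∠DJX = 29°  [△DXJ]

∠DJX = 29°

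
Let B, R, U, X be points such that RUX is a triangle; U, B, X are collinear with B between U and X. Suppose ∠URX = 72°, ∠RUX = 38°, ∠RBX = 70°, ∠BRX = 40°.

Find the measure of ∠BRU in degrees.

1. ∠BUR = 38°  [B on ray UX]
2. ∠RBU = 110°  [linear pair at B on UX]
3. ∠BRU = 32°  [△RUB]

∠BRU = 32°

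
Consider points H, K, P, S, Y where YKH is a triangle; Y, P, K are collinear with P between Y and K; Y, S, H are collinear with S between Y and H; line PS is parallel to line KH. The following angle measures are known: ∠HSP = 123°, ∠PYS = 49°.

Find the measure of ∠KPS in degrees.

1. ∠PSY = 57°  [linear pair at S on YH]
2. ∠SPY = 74°  [△YPS]
3. ∠KPS = 106°  [linear pair at P on YK]

∠KPS = 106°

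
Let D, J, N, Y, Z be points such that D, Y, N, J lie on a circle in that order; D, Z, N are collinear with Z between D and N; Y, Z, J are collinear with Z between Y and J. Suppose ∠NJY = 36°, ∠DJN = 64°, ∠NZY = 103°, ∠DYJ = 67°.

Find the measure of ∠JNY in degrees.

1. ∠NDY = 36°  [same arc YN]
2. ∠DYN = 116°  [cyclic DYNJ, opposite ∠Y+∠J]
3. ∠DNY = 28°  [△DYN]
4. ∠JYN = 49°  [△YZN]
5. ∠JNY = 95°  [△YNJ]

∠JNY = 95°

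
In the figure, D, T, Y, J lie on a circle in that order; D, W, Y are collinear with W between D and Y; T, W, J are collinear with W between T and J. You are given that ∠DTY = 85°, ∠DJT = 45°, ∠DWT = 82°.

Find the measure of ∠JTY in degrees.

1. ∠DYT = 45°  [same arc DT]
2. ∠TWY = 98°  [linear pair at W on DY]
3. ∠JTY = 37°  [△TWY]

∠JTY = 37°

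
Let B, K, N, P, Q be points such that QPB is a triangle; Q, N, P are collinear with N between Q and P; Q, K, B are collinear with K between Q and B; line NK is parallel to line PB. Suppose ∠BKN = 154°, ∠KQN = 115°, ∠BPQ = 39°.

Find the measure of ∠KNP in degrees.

∠KNP = 141°

1. ∠NKQ = 26°  [linear pair at K on QB]
2. ∠KNQ = 39°  [△QNK]
3. ∠KNP = 141°  [linear pair at N on QP]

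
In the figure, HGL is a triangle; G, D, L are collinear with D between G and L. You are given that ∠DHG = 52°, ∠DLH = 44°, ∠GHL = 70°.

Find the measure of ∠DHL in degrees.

∠DHL = 18°

1. ∠GLH = 44°  [D on ray LG]
2. ∠HGL = 66°  [△HGL]
3. ∠DGH = 66°  [D on ray GL]
4. ∠GDH = 62°  [△HGD]
5. ∠HDL = 118°  [linear pair at D on GL]
6. ∠DHL = 18°  [△HDL]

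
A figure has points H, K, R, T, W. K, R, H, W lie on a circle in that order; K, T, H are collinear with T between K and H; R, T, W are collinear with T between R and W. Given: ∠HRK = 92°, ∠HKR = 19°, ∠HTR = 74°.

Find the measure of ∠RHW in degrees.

1. ∠KHR = 69°  [△KRH]
2. ∠HWR = 19°  [same arc RH]
3. ∠HRW = 37°  [△RTH]
4. ∠RHW = 124°  [△RHW]

∠RHW = 124°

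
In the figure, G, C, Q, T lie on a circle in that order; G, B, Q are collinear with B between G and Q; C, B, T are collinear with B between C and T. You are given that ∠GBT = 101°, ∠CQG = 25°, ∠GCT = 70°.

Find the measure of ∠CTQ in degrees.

∠CTQ = 31°

1. ∠QBT = 79°  [linear pair at B on GQ]
2. ∠GQT = 70°  [same arc GT]
3. ∠CTQ = 31°  [△QBT]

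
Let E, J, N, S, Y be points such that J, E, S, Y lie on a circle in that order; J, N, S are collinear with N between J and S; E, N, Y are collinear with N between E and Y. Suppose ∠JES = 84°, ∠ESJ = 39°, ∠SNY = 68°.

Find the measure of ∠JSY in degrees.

1. ∠EJS = 57°  [△JES]
2. ∠EYS = 57°  [same arc ES]
3. ∠JSY = 55°  [△SNY]

∠JSY = 55°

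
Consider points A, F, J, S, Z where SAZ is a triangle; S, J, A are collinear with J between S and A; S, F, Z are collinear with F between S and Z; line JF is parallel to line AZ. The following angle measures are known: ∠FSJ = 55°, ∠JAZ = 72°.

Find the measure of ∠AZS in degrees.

1. ∠ASZ = 55°  [J on SA, F on SZ]
2. ∠SAZ = 72°  [J on ray AS]
3. ∠AZS = 53°  [△SAZ]

∠AZS = 53°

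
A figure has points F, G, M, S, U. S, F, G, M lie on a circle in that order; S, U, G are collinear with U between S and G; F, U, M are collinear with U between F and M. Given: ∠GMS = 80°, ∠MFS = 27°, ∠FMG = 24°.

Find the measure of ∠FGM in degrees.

∠FGM = 83°

1. ∠MGS = 27°  [same arc SM]
2. ∠GSM = 73°  [△SGM]
3. ∠GFM = 73°  [same arc GM]
4. ∠FGM = 83°  [△FGM]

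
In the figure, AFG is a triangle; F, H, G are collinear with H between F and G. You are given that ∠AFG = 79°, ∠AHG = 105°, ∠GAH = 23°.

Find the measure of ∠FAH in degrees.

1. ∠AFH = 79°  [H on ray FG]
2. ∠AHF = 75°  [linear pair at H on FG]
3. ∠FAH = 26°  [△AFH]

∠FAH = 26°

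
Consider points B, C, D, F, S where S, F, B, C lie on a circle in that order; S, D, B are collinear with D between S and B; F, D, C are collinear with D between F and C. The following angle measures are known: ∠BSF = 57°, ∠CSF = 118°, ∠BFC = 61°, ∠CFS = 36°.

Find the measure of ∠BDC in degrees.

∠BDC = 87°

1. ∠BCF = 57°  [same arc FB]
2. ∠CBS = 36°  [same arc SC]
3. ∠BDC = 87°  [△BDC]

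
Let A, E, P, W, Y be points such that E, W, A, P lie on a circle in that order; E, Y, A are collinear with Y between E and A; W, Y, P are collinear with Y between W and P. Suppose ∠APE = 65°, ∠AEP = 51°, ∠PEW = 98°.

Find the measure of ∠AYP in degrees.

1. ∠EAP = 64°  [△EAP]
2. ∠AWP = 51°  [same arc AP]
3. ∠PAW = 82°  [cyclic EWAP, opposite ∠E+∠A]
4. ∠APW = 47°  [△WAP]
5. ∠AYP = 69°  [△AYP]

∠AYP = 69°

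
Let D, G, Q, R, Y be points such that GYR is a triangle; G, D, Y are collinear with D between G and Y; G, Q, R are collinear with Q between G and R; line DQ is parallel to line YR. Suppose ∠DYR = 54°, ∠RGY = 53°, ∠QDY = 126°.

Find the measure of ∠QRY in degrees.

1. ∠GYR = 54°  [D on ray YG]
2. ∠GRY = 73°  [△GYR]
3. ∠QRY = 73°  [Q on ray RG]

∠QRY = 73°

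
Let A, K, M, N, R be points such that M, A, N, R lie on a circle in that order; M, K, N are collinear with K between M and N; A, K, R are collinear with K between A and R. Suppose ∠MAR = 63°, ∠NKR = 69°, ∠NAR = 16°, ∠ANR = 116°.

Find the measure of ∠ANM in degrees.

∠ANM = 53°

1. ∠AKM = 69°  [vertical angles at K]
2. ∠AKN = 111°  [linear pair at K on MN]
3. ∠ANM = 53°  [△AKN]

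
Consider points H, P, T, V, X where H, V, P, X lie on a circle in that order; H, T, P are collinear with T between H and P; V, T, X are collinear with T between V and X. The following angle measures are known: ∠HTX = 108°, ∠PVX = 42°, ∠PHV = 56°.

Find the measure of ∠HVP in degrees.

1. ∠PTV = 108°  [vertical angles at T]
2. ∠HPV = 30°  [△VTP]
3. ∠HVP = 94°  [△HVP]

∠HVP = 94°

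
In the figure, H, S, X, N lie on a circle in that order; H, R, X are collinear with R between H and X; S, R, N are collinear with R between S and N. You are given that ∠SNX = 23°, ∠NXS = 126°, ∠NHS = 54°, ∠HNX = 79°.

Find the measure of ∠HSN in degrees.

1. ∠SHX = 23°  [same arc SX]
2. ∠HSX = 101°  [cyclic HSXN, opposite ∠S+∠N]
3. ∠HXS = 56°  [△HSX]
4. ∠HNS = 56°  [same arc HS]
5. ∠HSN = 70°  [△HSN]

∠HSN = 70°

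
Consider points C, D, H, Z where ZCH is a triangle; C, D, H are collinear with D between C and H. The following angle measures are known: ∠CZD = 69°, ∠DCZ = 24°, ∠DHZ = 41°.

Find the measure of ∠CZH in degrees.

1. ∠HCZ = 24°  [D on ray CH]
2. ∠CHZ = 41°  [D on ray HC]
3. ∠CZH = 115°  [△ZCH]

∠CZH = 115°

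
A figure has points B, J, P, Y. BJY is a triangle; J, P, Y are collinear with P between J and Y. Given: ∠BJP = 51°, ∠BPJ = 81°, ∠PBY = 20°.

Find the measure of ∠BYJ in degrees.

1. ∠BPY = 99°  [linear pair at P on JY]
2. ∠BYP = 61°  [△BPY]
3. ∠BYJ = 61°  [P on ray YJ]

∠BYJ = 61°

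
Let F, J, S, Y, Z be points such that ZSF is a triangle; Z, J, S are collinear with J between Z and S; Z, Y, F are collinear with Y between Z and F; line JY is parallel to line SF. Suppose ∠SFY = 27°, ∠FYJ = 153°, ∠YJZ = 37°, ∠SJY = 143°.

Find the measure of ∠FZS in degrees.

1. ∠SFZ = 27°  [Y on ray FZ]
2. ∠FSZ = 37°  [JY∥SF, corresponding at J]
3. ∠FZS = 116°  [△ZSF]

∠FZS = 116°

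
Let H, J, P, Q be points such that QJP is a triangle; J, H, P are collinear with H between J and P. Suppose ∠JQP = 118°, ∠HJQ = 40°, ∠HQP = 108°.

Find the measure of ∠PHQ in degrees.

∠PHQ = 50°

1. ∠PJQ = 40°  [H on ray JP]
2. ∠JPQ = 22°  [△QJP]
3. ∠HPQ = 22°  [H on ray PJ]
4. ∠PHQ = 50°  [△QHP]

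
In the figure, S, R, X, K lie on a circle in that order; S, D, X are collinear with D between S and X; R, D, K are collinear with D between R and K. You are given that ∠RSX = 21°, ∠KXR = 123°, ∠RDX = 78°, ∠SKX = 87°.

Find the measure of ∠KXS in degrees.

1. ∠RKX = 21°  [same arc RX]
2. ∠KRX = 36°  [△RXK]
3. ∠KSX = 36°  [same arc XK]
4. ∠KXS = 57°  [△SXK]

∠KXS = 57°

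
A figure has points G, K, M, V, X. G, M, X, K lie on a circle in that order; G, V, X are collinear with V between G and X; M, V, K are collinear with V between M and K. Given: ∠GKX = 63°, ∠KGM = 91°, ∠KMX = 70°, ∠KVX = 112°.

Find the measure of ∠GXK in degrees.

1. ∠KXM = 89°  [cyclic GMXK, opposite ∠G+∠X]
2. ∠MKX = 21°  [△MXK]
3. ∠GXK = 47°  [△XVK]

∠GXK = 47°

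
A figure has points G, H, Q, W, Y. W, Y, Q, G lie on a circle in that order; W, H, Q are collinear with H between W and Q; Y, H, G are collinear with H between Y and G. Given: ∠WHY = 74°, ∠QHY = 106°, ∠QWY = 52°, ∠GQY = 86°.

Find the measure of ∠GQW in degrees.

1. ∠GHQ = 74°  [vertical angles at H]
2. ∠QGY = 52°  [same arc YQ]
3. ∠GQW = 54°  [△QHG]

∠GQW = 54°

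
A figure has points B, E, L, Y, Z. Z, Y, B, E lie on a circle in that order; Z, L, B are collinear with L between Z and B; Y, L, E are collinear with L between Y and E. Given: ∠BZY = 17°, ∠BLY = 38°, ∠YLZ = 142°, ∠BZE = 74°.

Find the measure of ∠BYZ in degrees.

1. ∠BYE = 74°  [same arc BE]
2. ∠YBZ = 68°  [△YLB]
3. ∠BYZ = 95°  [△ZYB]

∠BYZ = 95°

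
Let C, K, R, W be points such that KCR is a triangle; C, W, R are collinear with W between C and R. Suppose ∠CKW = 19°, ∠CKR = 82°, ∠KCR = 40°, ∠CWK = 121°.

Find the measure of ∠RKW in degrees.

1. ∠CRK = 58°  [△KCR]
2. ∠KWR = 59°  [linear pair at W on CR]
3. ∠KRW = 58°  [W on ray RC]
4. ∠RKW = 63°  [△KWR]

∠RKW = 63°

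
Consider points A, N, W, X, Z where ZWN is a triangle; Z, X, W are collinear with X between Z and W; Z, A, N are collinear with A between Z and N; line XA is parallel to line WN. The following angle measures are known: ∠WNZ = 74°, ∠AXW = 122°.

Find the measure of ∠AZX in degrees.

∠AZX = 48°

1. ∠XAZ = 74°  [XA∥WN, corresponding at A]
2. ∠AXZ = 58°  [linear pair at X on ZW]
3. ∠AZX = 48°  [△ZXA]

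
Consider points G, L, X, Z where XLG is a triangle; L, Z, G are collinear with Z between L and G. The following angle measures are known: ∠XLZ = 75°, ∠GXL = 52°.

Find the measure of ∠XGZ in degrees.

1. ∠GLX = 75°  [Z on ray LG]
2. ∠LGX = 53°  [△XLG]
3. ∠XGZ = 53°  [Z on ray GL]

∠XGZ = 53°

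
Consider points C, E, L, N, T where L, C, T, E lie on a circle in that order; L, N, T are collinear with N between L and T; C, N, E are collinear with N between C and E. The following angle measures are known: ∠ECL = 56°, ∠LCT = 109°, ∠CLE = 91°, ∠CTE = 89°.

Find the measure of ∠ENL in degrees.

1. ∠ETL = 56°  [same arc LE]
2. ∠CEL = 33°  [△LCE]
3. ∠LET = 71°  [cyclic LCTE, opposite ∠C+∠E]
4. ∠ELT = 53°  [△LTE]
5. ∠ENL = 94°  [△LNE]

∠ENL = 94°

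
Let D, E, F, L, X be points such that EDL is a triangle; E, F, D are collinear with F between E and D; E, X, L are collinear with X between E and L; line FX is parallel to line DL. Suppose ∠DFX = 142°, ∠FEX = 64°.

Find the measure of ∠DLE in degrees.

1. ∠EFX = 38°  [linear pair at F on ED]
2. ∠EXF = 78°  [△EFX]
3. ∠DLE = 78°  [FX∥DL, corresponding at X]

∠DLE = 78°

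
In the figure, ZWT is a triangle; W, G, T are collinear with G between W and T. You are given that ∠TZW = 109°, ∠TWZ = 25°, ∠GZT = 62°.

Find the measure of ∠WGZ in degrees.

1. ∠WTZ = 46°  [△ZWT]
2. ∠GTZ = 46°  [G on ray TW]
3. ∠TGZ = 72°  [△ZGT]
4. ∠WGZ = 108°  [linear pair at G on WT]

∠WGZ = 108°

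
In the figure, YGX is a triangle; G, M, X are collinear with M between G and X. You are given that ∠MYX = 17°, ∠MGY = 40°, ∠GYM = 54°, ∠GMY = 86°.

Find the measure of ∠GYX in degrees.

1. ∠XGY = 40°  [M on ray GX]
2. ∠XMY = 94°  [linear pair at M on GX]
3. ∠MXY = 69°  [△YMX]
4. ∠GXY = 69°  [M on ray XG]
5. ∠GYX = 71°  [△YGX]

∠GYX = 71°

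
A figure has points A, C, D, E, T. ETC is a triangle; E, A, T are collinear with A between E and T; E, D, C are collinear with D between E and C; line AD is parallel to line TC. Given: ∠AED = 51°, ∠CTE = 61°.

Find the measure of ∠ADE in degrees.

∠ADE = 68°

1. ∠CET = 51°  [A on ET, D on EC]
2. ∠ECT = 68°  [△ETC]
3. ∠ADE = 68°  [AD∥TC, corresponding at D]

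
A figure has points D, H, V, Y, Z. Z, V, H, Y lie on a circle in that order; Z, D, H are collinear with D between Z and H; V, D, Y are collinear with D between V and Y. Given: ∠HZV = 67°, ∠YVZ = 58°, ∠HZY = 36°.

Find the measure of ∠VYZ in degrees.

∠VYZ = 19°

1. ∠VDZ = 55°  [△ZDV]
2. ∠HVY = 36°  [same arc HY]
3. ∠HDV = 125°  [linear pair at D on ZH]
4. ∠VHZ = 19°  [△VDH]
5. ∠VYZ = 19°  [same arc ZV]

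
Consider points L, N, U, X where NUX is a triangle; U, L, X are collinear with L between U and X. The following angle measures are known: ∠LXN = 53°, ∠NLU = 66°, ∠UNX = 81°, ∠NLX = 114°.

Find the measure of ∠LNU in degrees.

1. ∠NXU = 53°  [L on ray XU]
2. ∠NUX = 46°  [△NUX]
3. ∠LUN = 46°  [L on ray UX]
4. ∠LNU = 68°  [△NUL]

∠LNU = 68°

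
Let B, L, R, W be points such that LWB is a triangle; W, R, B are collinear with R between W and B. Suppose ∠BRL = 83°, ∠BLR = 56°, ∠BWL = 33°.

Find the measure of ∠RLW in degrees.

1. ∠LRW = 97°  [linear pair at R on WB]
2. ∠LWR = 33°  [R on ray WB]
3. ∠RLW = 50°  [△LWR]

∠RLW = 50°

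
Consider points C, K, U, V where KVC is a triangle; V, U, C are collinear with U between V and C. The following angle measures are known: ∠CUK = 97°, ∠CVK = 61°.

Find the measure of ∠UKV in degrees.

∠UKV = 36°

1. ∠KUV = 83°  [linear pair at U on VC]
2. ∠KVU = 61°  [U on ray VC]
3. ∠UKV = 36°  [△KVU]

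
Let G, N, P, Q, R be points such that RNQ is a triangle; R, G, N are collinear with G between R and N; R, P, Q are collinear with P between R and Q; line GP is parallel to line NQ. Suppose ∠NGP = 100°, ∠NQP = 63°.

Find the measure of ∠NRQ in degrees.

∠NRQ = 37°

1. ∠PGR = 80°  [linear pair at G on RN]
2. ∠NQR = 63°  [P on ray QR]
3. ∠QNR = 80°  [GP∥NQ, corresponding at G]
4. ∠NRQ = 37°  [△RNQ]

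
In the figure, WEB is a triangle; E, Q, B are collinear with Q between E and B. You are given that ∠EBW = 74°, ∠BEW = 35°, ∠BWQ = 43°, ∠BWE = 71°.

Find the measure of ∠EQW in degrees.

1. ∠QBW = 74°  [Q on ray BE]
2. ∠BQW = 63°  [△WQB]
3. ∠EQW = 117°  [linear pair at Q on EB]

∠EQW = 117°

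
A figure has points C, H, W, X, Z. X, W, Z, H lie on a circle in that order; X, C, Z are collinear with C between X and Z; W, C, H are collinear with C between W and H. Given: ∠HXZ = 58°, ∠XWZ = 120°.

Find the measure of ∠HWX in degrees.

∠HWX = 62°

1. ∠XHZ = 60°  [cyclic XWZH, opposite ∠W+∠H]
2. ∠HZX = 62°  [△XZH]
3. ∠HWX = 62°  [same arc XH]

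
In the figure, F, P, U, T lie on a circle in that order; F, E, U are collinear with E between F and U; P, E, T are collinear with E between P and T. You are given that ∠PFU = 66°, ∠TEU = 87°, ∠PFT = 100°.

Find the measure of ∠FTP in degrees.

1. ∠FEP = 87°  [vertical angles at E]
2. ∠FPT = 27°  [△FEP]
3. ∠FTP = 53°  [△FPT]

∠FTP = 53°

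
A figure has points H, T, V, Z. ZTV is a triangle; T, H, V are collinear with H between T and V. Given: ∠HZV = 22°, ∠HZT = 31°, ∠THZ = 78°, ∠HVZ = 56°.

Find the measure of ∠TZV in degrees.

∠TZV = 53°

1. ∠HTZ = 71°  [△ZTH]
2. ∠TVZ = 56°  [H on ray VT]
3. ∠VTZ = 71°  [H on ray TV]
4. ∠TZV = 53°  [△ZTV]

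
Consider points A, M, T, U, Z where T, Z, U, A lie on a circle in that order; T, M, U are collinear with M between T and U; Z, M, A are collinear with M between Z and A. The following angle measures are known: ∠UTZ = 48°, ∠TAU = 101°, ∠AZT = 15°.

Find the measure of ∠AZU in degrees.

∠AZU = 64°

1. ∠TMZ = 117°  [△TMZ]
2. ∠TZU = 79°  [cyclic TZUA, opposite ∠Z+∠A]
3. ∠UMZ = 63°  [linear pair at M on TU]
4. ∠TUZ = 53°  [△TZU]
5. ∠AZU = 64°  [△ZMU]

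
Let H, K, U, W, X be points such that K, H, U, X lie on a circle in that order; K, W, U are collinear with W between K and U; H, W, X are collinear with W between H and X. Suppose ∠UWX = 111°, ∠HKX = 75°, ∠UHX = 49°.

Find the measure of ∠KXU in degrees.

1. ∠HUX = 105°  [cyclic KHUX, opposite ∠K+∠U]
2. ∠UKX = 49°  [same arc UX]
3. ∠HXU = 26°  [△HUX]
4. ∠KUX = 43°  [△UWX]
5. ∠KXU = 88°  [△KUX]

∠KXU = 88°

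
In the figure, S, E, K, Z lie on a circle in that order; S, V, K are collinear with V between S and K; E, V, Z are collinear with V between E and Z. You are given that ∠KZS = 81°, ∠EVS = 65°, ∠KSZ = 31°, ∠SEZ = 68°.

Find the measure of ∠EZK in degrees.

∠EZK = 47°

1. ∠SKZ = 68°  [△SKZ]
2. ∠KVZ = 65°  [vertical angles at V]
3. ∠EZK = 47°  [△KVZ]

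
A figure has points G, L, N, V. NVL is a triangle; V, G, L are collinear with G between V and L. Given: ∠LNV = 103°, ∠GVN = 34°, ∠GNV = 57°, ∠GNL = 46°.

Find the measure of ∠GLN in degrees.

∠GLN = 43°

1. ∠NGV = 89°  [△NVG]
2. ∠LGN = 91°  [linear pair at G on VL]
3. ∠GLN = 43°  [△NGL]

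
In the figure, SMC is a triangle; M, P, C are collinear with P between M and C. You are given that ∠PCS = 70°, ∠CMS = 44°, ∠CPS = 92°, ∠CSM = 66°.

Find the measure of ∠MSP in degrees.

1. ∠PMS = 44°  [P on ray MC]
2. ∠MPS = 88°  [linear pair at P on MC]
3. ∠MSP = 48°  [△SMP]

∠MSP = 48°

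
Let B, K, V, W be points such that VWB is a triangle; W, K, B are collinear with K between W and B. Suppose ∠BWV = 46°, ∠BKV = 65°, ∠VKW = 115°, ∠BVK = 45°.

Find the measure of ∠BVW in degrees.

1. ∠KBV = 70°  [△VKB]
2. ∠VBW = 70°  [K on ray BW]
3. ∠BVW = 64°  [△VWB]

∠BVW = 64°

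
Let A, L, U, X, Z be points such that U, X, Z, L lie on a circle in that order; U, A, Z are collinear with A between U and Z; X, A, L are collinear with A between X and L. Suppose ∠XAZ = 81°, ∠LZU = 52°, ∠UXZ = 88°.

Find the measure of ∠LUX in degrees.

1. ∠LAU = 81°  [vertical angles at A]
2. ∠LXU = 52°  [same arc UL]
3. ∠ULZ = 92°  [cyclic UXZL, opposite ∠X+∠L]
4. ∠LUZ = 36°  [△UZL]
5. ∠ULX = 63°  [△UAL]
6. ∠LUX = 65°  [△UXL]

∠LUX = 65°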